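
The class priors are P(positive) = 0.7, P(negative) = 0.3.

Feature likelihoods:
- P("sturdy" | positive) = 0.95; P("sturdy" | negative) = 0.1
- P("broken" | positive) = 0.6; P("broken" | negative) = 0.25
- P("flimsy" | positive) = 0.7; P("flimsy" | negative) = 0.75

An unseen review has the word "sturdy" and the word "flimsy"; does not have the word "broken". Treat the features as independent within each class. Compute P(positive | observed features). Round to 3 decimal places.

0.917

positive: 0.7 × 0.95 × (1−0.6) × 0.7 = 0.1862
negative: 0.3 × 0.1 × (1−0.25) × 0.75 = 0.016875
P(positive | x) = 0.1862 / 0.203075 ≈ 0.917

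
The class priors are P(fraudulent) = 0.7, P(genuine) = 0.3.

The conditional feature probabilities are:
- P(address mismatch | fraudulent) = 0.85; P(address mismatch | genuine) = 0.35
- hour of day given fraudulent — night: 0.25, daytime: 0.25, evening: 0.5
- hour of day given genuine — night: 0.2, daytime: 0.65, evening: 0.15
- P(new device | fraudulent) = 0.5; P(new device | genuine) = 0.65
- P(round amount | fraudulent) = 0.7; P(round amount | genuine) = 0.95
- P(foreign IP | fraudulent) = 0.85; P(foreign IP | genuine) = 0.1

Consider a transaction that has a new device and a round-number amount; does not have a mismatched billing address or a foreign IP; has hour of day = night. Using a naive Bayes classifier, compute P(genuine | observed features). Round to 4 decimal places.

0.9402

fraudulent: 0.7 × (1−0.85) × 0.25 × 0.5 × 0.7 × (1−0.85) = 0.001378125
genuine: 0.3 × (1−0.35) × 0.2 × 0.65 × 0.95 × (1−0.1) = 0.02167425
P(genuine | x) = 0.02167425 / 0.023052375 ≈ 0.9402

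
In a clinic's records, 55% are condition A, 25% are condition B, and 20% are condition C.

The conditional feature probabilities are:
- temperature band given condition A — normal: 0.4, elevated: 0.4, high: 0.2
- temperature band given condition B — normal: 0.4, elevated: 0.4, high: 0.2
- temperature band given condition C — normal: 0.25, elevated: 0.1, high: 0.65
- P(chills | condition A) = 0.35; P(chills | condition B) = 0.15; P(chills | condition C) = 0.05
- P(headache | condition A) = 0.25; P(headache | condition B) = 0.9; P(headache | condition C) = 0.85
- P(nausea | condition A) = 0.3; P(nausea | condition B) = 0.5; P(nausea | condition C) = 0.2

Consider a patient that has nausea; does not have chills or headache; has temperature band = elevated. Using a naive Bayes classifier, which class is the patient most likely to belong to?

condition A: 0.55 × 0.4 × (1−0.35) × (1−0.25) × 0.3 = 0.032175
condition B: 0.25 × 0.4 × (1−0.15) × (1−0.9) × 0.5 = 0.00425
condition C: 0.2 × 0.1 × (1−0.05) × (1−0.85) × 0.2 = 0.00057
Highest score → condition A.

condition A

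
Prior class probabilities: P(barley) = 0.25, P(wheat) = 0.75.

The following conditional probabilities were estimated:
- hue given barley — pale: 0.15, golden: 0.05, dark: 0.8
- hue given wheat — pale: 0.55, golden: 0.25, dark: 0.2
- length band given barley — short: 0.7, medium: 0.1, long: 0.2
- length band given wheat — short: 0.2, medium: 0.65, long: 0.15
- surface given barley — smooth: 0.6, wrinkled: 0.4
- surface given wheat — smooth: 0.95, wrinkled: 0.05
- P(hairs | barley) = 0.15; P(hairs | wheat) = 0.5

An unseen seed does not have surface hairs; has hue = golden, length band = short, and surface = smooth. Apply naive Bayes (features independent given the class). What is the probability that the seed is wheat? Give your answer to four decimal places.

0.7997

barley: 0.25 × 0.05 × 0.7 × 0.6 × (1−0.15) = 0.0044625
wheat: 0.75 × 0.25 × 0.2 × 0.95 × (1−0.5) = 0.0178125
P(wheat | x) = 0.0178125 / 0.022275 ≈ 0.7997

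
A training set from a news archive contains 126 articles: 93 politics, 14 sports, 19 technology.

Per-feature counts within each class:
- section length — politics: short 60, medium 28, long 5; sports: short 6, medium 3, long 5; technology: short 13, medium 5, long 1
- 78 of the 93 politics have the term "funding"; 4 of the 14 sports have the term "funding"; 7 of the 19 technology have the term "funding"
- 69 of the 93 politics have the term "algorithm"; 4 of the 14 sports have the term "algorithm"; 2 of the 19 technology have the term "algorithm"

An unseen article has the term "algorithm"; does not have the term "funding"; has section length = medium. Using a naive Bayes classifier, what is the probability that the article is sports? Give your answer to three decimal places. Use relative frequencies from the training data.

politics: (93/126) × (28/93) × (15/93) × (69/93) ≈ 0.0265927
sports: (14/126) × (3/14) × (10/14) × (4/14) ≈ 0.00485909
technology: (19/126) × (5/19) × (12/19) × (2/19) ≈ 0.00263817
P(sports | x) = 0.00485909 / 0.03408996 ≈ 0.143

0.143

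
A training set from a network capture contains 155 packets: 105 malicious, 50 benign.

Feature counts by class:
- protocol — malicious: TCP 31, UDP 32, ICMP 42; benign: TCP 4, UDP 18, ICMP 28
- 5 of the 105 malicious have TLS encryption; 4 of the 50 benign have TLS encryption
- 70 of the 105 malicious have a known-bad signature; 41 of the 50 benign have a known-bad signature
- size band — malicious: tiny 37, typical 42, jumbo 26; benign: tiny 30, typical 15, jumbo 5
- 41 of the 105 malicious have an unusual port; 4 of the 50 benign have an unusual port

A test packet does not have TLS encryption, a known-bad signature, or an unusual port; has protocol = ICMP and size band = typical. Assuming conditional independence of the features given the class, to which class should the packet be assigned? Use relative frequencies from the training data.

malicious

malicious: (105/155) × (42/105) × (100/105) × (35/105) × (42/105) × (64/105) ≈ 0.0209729
benign: (50/155) × (28/50) × (46/50) × (9/50) × (15/50) × (46/50) ≈ 0.0082565
Highest score → malicious.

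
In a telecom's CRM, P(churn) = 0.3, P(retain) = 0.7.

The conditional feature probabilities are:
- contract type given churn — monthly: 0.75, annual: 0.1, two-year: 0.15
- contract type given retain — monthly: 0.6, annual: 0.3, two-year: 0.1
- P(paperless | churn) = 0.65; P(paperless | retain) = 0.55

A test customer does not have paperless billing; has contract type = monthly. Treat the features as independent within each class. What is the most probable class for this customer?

churn: 0.3 × 0.75 × (1−0.65) = 0.07875
retain: 0.7 × 0.6 × (1−0.55) = 0.189
Highest score → retain.

retain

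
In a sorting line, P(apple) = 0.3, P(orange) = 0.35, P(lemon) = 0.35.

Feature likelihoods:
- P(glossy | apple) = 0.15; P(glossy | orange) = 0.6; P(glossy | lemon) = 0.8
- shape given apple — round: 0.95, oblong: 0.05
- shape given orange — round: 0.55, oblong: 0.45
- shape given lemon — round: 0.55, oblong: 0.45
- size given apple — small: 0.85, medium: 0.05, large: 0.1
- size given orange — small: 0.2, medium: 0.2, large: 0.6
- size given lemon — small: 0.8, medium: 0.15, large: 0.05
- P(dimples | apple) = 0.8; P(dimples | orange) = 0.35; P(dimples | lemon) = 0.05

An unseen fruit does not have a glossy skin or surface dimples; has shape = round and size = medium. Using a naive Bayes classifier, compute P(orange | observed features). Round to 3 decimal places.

apple: 0.3 × (1−0.15) × 0.95 × 0.05 × (1−0.8) = 0.0024225
orange: 0.35 × (1−0.6) × 0.55 × 0.2 × (1−0.35) = 0.01001
lemon: 0.35 × (1−0.8) × 0.55 × 0.15 × (1−0.05) = 0.00548625
P(orange | x) = 0.01001 / 0.01791875 ≈ 0.559

0.559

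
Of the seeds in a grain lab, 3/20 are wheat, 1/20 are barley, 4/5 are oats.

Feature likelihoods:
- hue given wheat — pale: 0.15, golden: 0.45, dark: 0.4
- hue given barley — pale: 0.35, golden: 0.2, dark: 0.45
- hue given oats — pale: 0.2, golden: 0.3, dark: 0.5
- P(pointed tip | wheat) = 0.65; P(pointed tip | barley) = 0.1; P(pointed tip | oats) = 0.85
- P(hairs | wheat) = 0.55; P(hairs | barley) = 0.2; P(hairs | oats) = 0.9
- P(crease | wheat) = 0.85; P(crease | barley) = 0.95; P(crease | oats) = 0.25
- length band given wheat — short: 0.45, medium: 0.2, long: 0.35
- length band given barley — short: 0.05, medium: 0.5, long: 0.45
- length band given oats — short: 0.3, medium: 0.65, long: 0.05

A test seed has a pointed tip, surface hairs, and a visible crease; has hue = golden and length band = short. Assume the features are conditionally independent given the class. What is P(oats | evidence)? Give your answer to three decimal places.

0.598

wheat: 0.15 × 0.45 × 0.65 × 0.55 × 0.85 × 0.45 = 0.009230203125
barley: 0.05 × 0.2 × 0.1 × 0.2 × 0.95 × 0.05 = 0.0000095
oats: 0.8 × 0.3 × 0.85 × 0.9 × 0.25 × 0.3 = 0.01377
P(oats | x) = 0.01377 / 0.023009703125 ≈ 0.598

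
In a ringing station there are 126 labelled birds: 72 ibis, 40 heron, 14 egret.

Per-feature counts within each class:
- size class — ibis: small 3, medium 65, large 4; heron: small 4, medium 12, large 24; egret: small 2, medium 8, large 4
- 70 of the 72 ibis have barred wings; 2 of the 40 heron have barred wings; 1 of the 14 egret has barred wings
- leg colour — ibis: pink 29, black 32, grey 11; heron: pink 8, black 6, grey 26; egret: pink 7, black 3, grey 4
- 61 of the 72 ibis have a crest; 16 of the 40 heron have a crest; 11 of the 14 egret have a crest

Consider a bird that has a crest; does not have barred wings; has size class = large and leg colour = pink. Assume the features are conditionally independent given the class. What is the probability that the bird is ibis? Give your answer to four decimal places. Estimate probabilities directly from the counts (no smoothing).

ibis: (72/126) × (4/72) × (2/72) × (29/72) × (61/72) ≈ 0.000300919
heron: (40/126) × (24/40) × (38/40) × (8/40) × (16/40) ≈ 0.0144762
egret: (14/126) × (4/14) × (13/14) × (7/14) × (11/14) ≈ 0.0115808
P(ibis | x) = 0.000300919 / 0.026357919 ≈ 0.0114

0.0114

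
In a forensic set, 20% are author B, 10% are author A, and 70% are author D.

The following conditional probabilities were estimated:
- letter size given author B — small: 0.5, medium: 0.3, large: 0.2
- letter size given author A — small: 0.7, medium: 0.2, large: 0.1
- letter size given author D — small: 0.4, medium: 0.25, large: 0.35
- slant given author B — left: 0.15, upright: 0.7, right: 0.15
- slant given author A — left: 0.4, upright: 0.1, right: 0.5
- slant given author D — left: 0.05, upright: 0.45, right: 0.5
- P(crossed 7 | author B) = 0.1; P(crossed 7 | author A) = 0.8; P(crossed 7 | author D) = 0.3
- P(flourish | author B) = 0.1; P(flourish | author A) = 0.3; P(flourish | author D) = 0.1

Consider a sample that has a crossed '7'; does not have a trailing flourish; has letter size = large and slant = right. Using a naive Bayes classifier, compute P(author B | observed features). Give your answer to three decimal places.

0.015

author B: 0.2 × 0.2 × 0.15 × 0.1 × (1−0.1) = 0.00054
author A: 0.1 × 0.1 × 0.5 × 0.8 × (1−0.3) = 0.0028
author D: 0.7 × 0.35 × 0.5 × 0.3 × (1−0.1) = 0.033075
P(author B | x) = 0.00054 / 0.036415 ≈ 0.015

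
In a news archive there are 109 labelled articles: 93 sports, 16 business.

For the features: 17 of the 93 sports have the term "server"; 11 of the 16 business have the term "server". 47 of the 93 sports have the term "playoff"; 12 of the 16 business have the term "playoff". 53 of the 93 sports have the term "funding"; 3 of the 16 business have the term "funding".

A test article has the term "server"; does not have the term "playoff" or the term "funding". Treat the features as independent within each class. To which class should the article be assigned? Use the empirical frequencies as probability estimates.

sports: (93/109) × (17/93) × (46/93) × (40/93) ≈ 0.0331798
business: (16/109) × (11/16) × (4/16) × (13/16) ≈ 0.0204989
Highest score → sports.

sports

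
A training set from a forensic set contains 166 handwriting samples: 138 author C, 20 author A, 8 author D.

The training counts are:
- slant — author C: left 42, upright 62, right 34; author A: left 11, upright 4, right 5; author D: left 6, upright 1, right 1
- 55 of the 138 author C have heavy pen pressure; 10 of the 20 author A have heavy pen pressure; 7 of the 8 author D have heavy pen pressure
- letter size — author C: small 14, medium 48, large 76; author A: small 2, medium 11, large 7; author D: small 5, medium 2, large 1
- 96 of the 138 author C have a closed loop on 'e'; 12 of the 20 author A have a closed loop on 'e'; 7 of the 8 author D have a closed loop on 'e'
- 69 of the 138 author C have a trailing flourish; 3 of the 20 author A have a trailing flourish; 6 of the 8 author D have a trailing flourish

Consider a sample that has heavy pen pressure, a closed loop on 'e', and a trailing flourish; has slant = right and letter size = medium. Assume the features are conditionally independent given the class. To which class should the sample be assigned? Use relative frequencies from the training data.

author C

author C: (138/166) × (34/138) × (55/138) × (48/138) × (96/138) × (69/138) ≈ 0.00987595
author A: (20/166) × (5/20) × (10/20) × (11/20) × (12/20) × (3/20) ≈ 0.000745482
author D: (8/166) × (1/8) × (7/8) × (2/8) × (7/8) × (6/8) ≈ 0.000864787
Highest score → author C.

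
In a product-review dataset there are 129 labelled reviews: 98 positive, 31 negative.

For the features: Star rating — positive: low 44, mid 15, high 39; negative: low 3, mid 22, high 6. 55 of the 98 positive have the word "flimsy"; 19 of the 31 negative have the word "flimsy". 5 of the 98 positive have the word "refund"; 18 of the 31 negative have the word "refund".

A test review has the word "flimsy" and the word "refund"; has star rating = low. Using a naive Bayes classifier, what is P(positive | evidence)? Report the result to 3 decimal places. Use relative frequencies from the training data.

positive: (98/129) × (44/98) × (55/98) × (5/98) ≈ 0.0097666
negative: (31/129) × (3/31) × (19/31) × (18/31) ≈ 0.00827626
P(positive | x) = 0.0097666 / 0.01804286 ≈ 0.541

0.541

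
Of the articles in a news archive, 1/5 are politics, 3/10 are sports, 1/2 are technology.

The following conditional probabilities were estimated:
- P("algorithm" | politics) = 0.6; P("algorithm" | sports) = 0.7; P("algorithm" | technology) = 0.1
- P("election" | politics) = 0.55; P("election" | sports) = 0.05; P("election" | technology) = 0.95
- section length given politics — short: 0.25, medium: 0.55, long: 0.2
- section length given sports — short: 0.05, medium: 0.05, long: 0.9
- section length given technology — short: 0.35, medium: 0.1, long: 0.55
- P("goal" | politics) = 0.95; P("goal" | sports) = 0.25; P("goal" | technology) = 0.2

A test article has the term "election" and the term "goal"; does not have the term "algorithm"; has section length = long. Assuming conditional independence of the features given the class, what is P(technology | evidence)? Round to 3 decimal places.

politics: 0.2 × (1−0.6) × 0.55 × 0.2 × 0.95 = 0.00836
sports: 0.3 × (1−0.7) × 0.05 × 0.9 × 0.25 = 0.0010125
technology: 0.5 × (1−0.1) × 0.95 × 0.55 × 0.2 = 0.047025
P(technology | x) = 0.047025 / 0.0563975 ≈ 0.834

0.834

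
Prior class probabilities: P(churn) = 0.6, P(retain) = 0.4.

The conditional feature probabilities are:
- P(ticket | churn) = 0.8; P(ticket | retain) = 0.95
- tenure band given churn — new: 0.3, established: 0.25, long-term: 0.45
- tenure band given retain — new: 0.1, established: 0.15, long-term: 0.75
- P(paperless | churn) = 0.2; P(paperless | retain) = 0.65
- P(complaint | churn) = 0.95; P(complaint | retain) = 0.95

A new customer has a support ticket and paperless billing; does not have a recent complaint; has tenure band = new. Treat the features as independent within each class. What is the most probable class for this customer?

churn

churn: 0.6 × 0.8 × 0.3 × 0.2 × (1−0.95) = 0.00144
retain: 0.4 × 0.95 × 0.1 × 0.65 × (1−0.95) = 0.001235
Highest score → churn.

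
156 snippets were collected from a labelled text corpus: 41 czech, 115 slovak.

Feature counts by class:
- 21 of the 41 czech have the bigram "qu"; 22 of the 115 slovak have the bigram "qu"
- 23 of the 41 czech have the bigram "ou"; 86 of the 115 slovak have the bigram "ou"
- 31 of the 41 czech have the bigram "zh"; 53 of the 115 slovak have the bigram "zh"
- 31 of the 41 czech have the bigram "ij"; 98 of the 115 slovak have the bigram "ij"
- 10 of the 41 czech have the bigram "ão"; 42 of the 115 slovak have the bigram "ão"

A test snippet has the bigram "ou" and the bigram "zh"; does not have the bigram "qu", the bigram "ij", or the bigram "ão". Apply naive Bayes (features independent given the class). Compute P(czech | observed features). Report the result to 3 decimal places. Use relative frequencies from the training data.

czech: (41/156) × (20/41) × (23/41) × (31/41) × (10/41) × (31/41) ≈ 0.0100282
slovak: (115/156) × (93/115) × (86/115) × (53/115) × (17/115) × (73/115) ≈ 0.0192803
P(czech | x) = 0.0100282 / 0.0293085 ≈ 0.342

0.342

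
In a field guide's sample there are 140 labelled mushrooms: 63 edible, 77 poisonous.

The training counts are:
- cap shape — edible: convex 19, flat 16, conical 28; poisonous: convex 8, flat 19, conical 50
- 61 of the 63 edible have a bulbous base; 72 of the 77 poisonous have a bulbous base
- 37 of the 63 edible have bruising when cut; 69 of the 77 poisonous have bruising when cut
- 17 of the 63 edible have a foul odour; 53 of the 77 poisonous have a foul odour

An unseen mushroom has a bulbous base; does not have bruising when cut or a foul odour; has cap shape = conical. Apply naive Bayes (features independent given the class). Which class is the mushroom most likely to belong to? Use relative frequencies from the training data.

edible

edible: (63/140) × (28/63) × (61/63) × (26/63) × (46/63) ≈ 0.0583538
poisonous: (77/140) × (50/77) × (72/77) × (8/77) × (24/77) ≈ 0.0108144
Highest score → edible.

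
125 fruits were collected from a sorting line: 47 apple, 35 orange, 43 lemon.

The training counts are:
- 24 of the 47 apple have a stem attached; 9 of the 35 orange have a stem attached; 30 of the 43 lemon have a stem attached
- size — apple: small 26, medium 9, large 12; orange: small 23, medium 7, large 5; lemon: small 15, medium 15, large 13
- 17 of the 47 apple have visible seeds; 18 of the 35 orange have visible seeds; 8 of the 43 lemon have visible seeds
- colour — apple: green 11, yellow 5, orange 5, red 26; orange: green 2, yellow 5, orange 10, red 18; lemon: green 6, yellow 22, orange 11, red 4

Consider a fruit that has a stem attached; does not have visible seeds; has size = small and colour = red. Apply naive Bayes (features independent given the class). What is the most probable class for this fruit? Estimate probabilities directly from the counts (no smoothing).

apple: (47/125) × (24/47) × (26/47) × (30/47) × (26/47) ≈ 0.0375038
orange: (35/125) × (9/35) × (23/35) × (17/35) × (18/35) ≈ 0.0118189
lemon: (43/125) × (30/43) × (15/43) × (35/43) × (4/43) ≈ 0.00633906
Highest score → apple.

apple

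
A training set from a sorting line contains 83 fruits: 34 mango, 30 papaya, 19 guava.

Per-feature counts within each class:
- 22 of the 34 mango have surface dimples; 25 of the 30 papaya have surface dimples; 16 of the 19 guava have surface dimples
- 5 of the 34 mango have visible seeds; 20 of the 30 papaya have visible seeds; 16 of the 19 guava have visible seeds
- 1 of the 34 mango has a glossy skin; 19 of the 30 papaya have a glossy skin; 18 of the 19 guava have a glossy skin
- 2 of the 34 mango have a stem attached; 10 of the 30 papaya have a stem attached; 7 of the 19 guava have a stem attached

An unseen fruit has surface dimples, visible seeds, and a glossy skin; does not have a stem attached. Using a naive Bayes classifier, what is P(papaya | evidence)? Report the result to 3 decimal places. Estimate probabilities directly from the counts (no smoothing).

mango: (34/83) × (22/34) × (5/34) × (1/34) × (32/34) ≈ 0.00107902
papaya: (30/83) × (25/30) × (20/30) × (19/30) × (20/30) ≈ 0.0847836
guava: (19/83) × (16/19) × (16/19) × (18/19) × (12/19) ≈ 0.0971303
P(papaya | x) = 0.0847836 / 0.18299292 ≈ 0.463

0.463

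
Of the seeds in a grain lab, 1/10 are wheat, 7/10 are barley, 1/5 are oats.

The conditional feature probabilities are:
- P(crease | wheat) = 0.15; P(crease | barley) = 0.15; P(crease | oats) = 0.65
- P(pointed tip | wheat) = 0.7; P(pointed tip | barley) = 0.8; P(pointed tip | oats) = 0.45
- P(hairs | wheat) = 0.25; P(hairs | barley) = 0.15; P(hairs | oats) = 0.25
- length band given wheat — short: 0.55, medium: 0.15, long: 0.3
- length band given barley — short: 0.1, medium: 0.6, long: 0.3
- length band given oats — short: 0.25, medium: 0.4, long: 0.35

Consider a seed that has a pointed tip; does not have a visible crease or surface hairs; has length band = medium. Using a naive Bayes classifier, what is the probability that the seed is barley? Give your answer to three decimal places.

0.938

wheat: 0.1 × (1−0.15) × 0.7 × (1−0.25) × 0.15 = 0.00669375
barley: 0.7 × (1−0.15) × 0.8 × (1−0.15) × 0.6 = 0.24276
oats: 0.2 × (1−0.65) × 0.45 × (1−0.25) × 0.4 = 0.00945
P(barley | x) = 0.24276 / 0.25890375 ≈ 0.938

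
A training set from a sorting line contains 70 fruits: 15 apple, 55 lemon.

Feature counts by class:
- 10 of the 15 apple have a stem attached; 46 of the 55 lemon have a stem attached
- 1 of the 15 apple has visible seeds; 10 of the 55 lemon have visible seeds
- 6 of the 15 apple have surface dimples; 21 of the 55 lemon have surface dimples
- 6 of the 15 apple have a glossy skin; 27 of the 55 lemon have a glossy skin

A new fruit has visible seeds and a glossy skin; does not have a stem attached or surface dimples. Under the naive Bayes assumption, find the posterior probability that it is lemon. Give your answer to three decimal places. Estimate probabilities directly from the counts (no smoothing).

0.861

apple: (15/70) × (5/15) × (1/15) × (9/15) × (6/15) ≈ 0.00114286
lemon: (55/70) × (9/55) × (10/55) × (34/55) × (27/55) ≈ 0.00709413
P(lemon | x) = 0.00709413 / 0.00823699 ≈ 0.861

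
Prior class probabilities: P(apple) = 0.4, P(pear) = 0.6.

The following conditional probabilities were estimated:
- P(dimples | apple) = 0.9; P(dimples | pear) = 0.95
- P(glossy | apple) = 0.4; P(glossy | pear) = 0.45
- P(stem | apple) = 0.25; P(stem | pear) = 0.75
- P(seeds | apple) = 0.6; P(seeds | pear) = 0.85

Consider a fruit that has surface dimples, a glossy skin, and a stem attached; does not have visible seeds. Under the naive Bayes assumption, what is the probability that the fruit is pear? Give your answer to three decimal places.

apple: 0.4 × 0.9 × 0.4 × 0.25 × (1−0.6) = 0.0144
pear: 0.6 × 0.95 × 0.45 × 0.75 × (1−0.85) = 0.02885625
P(pear | x) = 0.02885625 / 0.04325625 ≈ 0.667

0.667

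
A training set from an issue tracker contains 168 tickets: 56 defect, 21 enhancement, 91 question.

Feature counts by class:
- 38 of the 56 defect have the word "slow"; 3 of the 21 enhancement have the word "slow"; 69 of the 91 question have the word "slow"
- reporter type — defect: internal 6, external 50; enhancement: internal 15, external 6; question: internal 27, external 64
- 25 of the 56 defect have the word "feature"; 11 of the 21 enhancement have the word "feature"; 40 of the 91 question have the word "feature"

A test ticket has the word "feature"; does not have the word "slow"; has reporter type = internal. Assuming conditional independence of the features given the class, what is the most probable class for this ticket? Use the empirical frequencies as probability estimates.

defect: (56/168) × (18/56) × (6/56) × (25/56) ≈ 0.00512482
enhancement: (21/168) × (18/21) × (15/21) × (11/21) ≈ 0.0400875
question: (91/168) × (22/91) × (27/91) × (40/91) ≈ 0.0170787
Highest score → enhancement.

enhancement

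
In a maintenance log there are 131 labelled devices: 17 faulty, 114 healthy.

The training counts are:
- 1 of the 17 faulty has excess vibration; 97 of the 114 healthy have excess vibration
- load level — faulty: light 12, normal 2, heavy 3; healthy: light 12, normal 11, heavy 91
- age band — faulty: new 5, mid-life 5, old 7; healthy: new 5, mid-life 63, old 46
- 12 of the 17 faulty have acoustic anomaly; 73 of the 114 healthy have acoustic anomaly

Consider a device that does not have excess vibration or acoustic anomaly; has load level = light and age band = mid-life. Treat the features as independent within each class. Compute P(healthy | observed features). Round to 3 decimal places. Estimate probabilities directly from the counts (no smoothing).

0.267

faulty: (17/131) × (16/17) × (12/17) × (5/17) × (5/17) ≈ 0.00745801
healthy: (114/131) × (17/114) × (12/114) × (63/114) × (41/114) ≈ 0.00271499
P(healthy | x) = 0.00271499 / 0.010173 ≈ 0.267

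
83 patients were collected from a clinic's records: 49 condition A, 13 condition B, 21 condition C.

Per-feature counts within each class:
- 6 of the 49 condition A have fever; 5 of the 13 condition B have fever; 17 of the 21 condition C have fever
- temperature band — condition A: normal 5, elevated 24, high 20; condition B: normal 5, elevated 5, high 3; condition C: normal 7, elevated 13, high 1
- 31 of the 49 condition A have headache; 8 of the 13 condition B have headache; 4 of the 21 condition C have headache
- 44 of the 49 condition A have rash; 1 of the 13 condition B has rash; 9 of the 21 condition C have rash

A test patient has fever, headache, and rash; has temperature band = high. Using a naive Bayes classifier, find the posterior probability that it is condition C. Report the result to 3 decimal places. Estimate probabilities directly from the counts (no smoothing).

condition A: (49/83) × (6/49) × (20/49) × (31/49) × (44/49) ≈ 0.0167621
condition B: (13/83) × (5/13) × (3/13) × (8/13) × (1/13) ≈ 0.000658072
condition C: (21/83) × (17/21) × (1/21) × (4/21) × (9/21) ≈ 0.000796188
P(condition C | x) = 0.000796188 / 0.01821636 ≈ 0.044

0.044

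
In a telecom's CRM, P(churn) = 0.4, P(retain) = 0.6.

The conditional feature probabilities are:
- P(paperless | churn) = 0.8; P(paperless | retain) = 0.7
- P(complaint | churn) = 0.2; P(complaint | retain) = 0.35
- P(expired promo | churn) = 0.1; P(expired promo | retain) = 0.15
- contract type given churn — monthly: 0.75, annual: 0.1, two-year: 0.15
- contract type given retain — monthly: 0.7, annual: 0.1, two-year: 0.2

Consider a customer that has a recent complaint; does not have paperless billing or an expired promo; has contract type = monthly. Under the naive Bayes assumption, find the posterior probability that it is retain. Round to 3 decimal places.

churn: 0.4 × (1−0.8) × 0.2 × (1−0.1) × 0.75 = 0.0108
retain: 0.6 × (1−0.7) × 0.35 × (1−0.15) × 0.7 = 0.037485
P(retain | x) = 0.037485 / 0.048285 ≈ 0.776

0.776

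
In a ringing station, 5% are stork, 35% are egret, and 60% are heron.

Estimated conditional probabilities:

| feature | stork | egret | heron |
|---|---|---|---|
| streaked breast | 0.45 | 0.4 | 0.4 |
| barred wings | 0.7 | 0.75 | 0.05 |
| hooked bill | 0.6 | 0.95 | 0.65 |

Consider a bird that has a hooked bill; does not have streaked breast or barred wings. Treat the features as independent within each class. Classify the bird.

heron

stork: 0.05 × (1−0.45) × (1−0.7) × 0.6 = 0.00495
egret: 0.35 × (1−0.4) × (1−0.75) × 0.95 = 0.049875
heron: 0.6 × (1−0.4) × (1−0.05) × 0.65 = 0.2223
Highest score → heron.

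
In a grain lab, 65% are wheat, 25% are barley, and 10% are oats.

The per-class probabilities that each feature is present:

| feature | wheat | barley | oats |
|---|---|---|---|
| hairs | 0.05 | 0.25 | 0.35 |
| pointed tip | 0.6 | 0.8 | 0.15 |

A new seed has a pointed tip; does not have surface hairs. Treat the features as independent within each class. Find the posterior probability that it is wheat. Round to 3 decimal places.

0.699

wheat: 0.65 × (1−0.05) × 0.6 = 0.3705
barley: 0.25 × (1−0.25) × 0.8 = 0.15
oats: 0.1 × (1−0.35) × 0.15 = 0.00975
P(wheat | x) = 0.3705 / 0.53025 ≈ 0.699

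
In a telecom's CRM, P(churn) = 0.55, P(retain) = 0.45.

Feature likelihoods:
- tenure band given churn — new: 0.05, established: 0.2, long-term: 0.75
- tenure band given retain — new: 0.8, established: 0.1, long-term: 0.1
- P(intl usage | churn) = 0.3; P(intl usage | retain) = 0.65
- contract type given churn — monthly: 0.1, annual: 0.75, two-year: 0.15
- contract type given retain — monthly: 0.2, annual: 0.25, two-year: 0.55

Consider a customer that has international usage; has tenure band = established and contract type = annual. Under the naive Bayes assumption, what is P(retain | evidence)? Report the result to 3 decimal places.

churn: 0.55 × 0.2 × 0.3 × 0.75 = 0.02475
retain: 0.45 × 0.1 × 0.65 × 0.25 = 0.0073125
P(retain | x) = 0.0073125 / 0.0320625 ≈ 0.228

0.228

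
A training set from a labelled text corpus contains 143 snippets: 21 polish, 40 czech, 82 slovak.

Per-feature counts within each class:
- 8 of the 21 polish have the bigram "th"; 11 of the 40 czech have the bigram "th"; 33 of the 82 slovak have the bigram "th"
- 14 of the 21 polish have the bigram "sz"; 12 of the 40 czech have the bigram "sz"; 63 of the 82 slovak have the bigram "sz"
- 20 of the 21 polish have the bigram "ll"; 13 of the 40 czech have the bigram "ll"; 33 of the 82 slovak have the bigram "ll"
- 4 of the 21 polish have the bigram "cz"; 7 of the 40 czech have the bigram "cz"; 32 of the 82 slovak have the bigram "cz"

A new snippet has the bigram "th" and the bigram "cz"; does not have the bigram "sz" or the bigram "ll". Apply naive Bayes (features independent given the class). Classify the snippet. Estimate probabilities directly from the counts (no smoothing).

slovak

polish: (21/143) × (8/21) × (7/21) × (1/21) × (4/21) ≈ 0.000169143
czech: (40/143) × (11/40) × (28/40) × (27/40) × (7/40) ≈ 0.00636058
slovak: (82/143) × (33/82) × (19/82) × (49/82) × (32/82) ≈ 0.0124691
Highest score → slovak.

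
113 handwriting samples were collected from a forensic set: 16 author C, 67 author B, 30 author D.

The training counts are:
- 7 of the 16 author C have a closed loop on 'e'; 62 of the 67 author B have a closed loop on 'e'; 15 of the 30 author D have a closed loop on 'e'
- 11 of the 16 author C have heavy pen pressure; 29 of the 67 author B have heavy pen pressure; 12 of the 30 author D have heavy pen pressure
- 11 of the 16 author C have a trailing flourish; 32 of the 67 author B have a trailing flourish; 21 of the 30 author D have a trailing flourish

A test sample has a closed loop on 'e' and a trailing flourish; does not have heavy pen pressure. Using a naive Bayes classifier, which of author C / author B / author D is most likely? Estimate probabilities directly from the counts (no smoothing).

author B

author C: (16/113) × (7/16) × (5/16) × (11/16) ≈ 0.0133089
author B: (67/113) × (62/67) × (38/67) × (32/67) ≈ 0.148627
author D: (30/113) × (15/30) × (18/30) × (21/30) ≈ 0.0557522
Highest score → author B.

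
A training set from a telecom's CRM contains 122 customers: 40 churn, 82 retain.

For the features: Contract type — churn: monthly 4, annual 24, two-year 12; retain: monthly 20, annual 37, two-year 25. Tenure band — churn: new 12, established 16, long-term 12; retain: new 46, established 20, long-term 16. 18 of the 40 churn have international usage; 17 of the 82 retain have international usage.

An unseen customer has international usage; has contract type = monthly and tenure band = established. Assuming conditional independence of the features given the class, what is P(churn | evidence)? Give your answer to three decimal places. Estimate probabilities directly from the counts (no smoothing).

churn: (40/122) × (4/40) × (16/40) × (18/40) ≈ 0.00590164
retain: (82/122) × (20/82) × (20/82) × (17/82) ≈ 0.00828937
P(churn | x) = 0.00590164 / 0.01419101 ≈ 0.416

0.416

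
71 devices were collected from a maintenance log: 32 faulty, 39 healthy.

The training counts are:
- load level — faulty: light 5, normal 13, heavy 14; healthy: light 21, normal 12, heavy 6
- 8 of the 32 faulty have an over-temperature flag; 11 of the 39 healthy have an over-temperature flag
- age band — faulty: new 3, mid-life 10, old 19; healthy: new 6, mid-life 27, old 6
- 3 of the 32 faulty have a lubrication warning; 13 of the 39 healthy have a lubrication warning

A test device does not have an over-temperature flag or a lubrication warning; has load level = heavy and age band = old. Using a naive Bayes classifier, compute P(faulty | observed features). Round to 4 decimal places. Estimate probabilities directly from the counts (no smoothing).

faulty: (32/71) × (14/32) × (24/32) × (19/32) × (29/32) ≈ 0.0795761
healthy: (39/71) × (6/39) × (28/39) × (6/39) × (26/39) ≈ 0.00622274
P(faulty | x) = 0.0795761 / 0.08579884 ≈ 0.9275

0.9275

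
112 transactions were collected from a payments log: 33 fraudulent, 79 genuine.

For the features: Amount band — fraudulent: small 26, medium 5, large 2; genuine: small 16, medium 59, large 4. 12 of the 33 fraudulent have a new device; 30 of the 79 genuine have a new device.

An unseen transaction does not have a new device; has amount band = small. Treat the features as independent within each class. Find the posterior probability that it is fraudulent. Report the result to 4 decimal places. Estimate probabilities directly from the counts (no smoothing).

0.6251

fraudulent: (33/112) × (26/33) × (21/33) ≈ 0.147727
genuine: (79/112) × (16/79) × (49/79) ≈ 0.0886076
P(fraudulent | x) = 0.147727 / 0.2363346 ≈ 0.6251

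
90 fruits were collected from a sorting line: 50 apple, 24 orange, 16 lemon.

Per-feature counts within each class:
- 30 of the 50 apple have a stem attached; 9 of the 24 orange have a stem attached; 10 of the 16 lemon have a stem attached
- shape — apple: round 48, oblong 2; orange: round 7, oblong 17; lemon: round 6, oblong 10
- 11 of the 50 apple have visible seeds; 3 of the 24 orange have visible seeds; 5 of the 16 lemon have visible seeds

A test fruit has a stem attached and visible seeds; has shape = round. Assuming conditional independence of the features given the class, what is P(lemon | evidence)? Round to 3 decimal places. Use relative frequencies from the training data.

apple: (50/90) × (30/50) × (48/50) × (11/50) = 0.0704
orange: (24/90) × (9/24) × (7/24) × (3/24) ≈ 0.00364583
lemon: (16/90) × (10/16) × (6/16) × (5/16) ≈ 0.0130208
P(lemon | x) = 0.0130208 / 0.08706663 ≈ 0.150

0.150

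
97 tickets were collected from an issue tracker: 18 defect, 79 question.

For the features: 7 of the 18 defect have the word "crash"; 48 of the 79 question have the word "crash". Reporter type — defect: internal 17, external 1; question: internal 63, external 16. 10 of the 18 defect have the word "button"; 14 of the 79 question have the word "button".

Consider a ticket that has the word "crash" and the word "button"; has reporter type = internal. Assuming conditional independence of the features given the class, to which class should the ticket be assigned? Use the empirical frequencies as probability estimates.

question

defect: (18/97) × (7/18) × (17/18) × (10/18) ≈ 0.0378643
question: (79/97) × (48/79) × (63/79) × (14/79) ≈ 0.0699333
Highest score → question.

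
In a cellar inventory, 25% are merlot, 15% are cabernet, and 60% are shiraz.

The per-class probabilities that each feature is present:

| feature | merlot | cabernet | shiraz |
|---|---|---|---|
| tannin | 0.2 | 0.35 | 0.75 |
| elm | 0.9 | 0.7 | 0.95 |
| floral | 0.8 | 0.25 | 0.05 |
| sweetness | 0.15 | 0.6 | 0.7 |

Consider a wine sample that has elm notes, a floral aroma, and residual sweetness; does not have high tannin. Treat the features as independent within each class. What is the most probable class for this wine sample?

merlot

merlot: 0.25 × (1−0.2) × 0.9 × 0.8 × 0.15 = 0.0216
cabernet: 0.15 × (1−0.35) × 0.7 × 0.25 × 0.6 = 0.0102375
shiraz: 0.6 × (1−0.75) × 0.95 × 0.05 × 0.7 = 0.0049875
Highest score → merlot.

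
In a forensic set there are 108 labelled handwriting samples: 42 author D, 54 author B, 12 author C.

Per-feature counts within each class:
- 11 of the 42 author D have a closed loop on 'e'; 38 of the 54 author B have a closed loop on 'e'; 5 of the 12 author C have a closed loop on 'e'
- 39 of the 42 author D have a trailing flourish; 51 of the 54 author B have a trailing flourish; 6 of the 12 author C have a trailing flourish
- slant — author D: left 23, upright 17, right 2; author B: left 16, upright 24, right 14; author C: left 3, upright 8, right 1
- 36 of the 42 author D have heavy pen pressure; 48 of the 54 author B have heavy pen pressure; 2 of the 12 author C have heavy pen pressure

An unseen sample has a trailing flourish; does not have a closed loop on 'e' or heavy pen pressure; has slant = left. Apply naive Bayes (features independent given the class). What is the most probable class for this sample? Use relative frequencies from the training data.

author D: (42/108) × (31/42) × (39/42) × (23/42) × (6/42) ≈ 0.0208513
author B: (54/108) × (16/54) × (51/54) × (16/54) × (6/54) ≈ 0.00460634
author C: (12/108) × (7/12) × (6/12) × (3/12) × (10/12) ≈ 0.00675154
Highest score → author D.

author D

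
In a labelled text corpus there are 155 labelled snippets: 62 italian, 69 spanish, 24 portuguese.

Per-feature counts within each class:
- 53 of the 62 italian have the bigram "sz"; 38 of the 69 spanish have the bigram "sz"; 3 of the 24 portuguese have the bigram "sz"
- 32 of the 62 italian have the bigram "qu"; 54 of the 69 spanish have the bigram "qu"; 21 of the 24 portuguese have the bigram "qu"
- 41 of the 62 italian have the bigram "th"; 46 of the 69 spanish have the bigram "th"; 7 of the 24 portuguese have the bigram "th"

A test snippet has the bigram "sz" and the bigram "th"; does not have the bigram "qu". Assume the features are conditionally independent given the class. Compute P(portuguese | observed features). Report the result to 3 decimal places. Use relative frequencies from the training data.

0.005

italian: (62/155) × (53/62) × (30/62) × (41/62) ≈ 0.109412
spanish: (69/155) × (38/69) × (15/69) × (46/69) ≈ 0.0355306
portuguese: (24/155) × (3/24) × (3/24) × (7/24) ≈ 0.000705645
P(portuguese | x) = 0.000705645 / 0.145648245 ≈ 0.005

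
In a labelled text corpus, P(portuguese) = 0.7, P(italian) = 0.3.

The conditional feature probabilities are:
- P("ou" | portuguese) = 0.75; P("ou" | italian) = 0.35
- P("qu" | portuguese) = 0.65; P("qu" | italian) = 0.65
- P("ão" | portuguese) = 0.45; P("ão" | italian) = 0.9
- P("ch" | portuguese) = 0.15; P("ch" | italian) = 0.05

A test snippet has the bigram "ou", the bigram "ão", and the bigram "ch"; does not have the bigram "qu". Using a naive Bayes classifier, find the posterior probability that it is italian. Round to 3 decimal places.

0.118

portuguese: 0.7 × 0.75 × (1−0.65) × 0.45 × 0.15 = 0.012403125
italian: 0.3 × 0.35 × (1−0.65) × 0.9 × 0.05 = 0.00165375
P(italian | x) = 0.00165375 / 0.014056875 ≈ 0.118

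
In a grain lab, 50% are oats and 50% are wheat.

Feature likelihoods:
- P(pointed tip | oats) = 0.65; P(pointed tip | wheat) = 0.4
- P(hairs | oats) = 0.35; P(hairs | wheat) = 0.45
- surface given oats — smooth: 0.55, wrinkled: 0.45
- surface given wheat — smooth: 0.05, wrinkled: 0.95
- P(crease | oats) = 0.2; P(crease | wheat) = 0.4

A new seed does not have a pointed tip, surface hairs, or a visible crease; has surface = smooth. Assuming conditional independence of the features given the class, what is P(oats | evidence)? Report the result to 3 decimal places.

0.910

oats: 0.5 × (1−0.65) × (1−0.35) × 0.55 × (1−0.2) = 0.05005
wheat: 0.5 × (1−0.4) × (1−0.45) × 0.05 × (1−0.4) = 0.00495
P(oats | x) = 0.05005 / 0.055 ≈ 0.910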